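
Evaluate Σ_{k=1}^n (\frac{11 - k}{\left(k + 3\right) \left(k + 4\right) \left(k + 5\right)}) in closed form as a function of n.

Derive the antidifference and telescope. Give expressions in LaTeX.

S(n) = \frac{n \left(3 n + 47\right)}{20 \left(n^{2} + 9 n + 20\right)}

The ratio is (k - 10)*(k + 3)/((k - 11)*(k + 6)).
Take A(k)=k + 3, B(k)=k + 6, C(k)=k - 11.
Set up (k + 3)·f(k+1) − (k + 5)·f(k) − (k - 11) = 0.
From deg A=1, deg B=1, deg C=1: d=2.
Solving with deg f ≤ 2: f(k) = -k*(k + 10)/3.
Then R = B(k−1)f/C = -k*(k + 5)*(k + 10)/(3*(k - 11)), so s_k = R(k)·t_k = k*(k + 10)/(3*(k + 3)*(k + 4)).
s_(k+1) − s_k = (11 - k)/(k**3 + 12*k**2 + 47*k + 60) = t_k.
s_(n+1) = (n**2 + 12*n + 11)/(3*(n**2 + 9*n + 20)) and s_(1) = 11/60, so S(n) = n*(3*n + 47)/(20*(n**2 + 9*n + 20)).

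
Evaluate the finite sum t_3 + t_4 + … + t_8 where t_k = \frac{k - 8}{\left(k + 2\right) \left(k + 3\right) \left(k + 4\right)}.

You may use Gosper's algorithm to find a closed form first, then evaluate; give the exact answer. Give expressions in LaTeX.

Σ = -1/22

r(k) = (k - 7)*(k + 2)/((k - 8)*(k + 5)) after simplifying.
Gosper form: A/B · C(k+1)/C(k) with A=k + 2, B=k + 5, C=k - 8.
Set up (k + 2)·f(k+1) − (k + 4)·f(k) − (k - 8) = 0.
d = 2 from the (1,1,1) case.
Solving with deg f ≤ 2: f(k) = -k*(k + 7)/2.
Then R = B(k−1)f/C = -k*(k + 4)*(k + 7)/(2*(k - 8)), so s_k = R(k)·t_k = k*(-k - 7)/(2*(k + 2)*(k + 3)).
Check: Δs_k = (k - 8)/(k**3 + 9*k**2 + 26*k + 24). ✓
Evaluate s at k=9 and k=3: -6/11 and -1/2; difference -1/22.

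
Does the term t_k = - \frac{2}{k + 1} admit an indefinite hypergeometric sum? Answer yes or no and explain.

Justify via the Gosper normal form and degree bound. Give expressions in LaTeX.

No — key equation has no polynomial f.

Compute t_(k+1)/t_k: get (k + 1)/(k + 2).
Factor: A=k + 1; B=k + 2; C=1.
Need (k + 1)·f(k+1) − (k + 1)·f(k) = 1.
Bound: deg f ≤ 0.
Put f(k) = c0: A·f(k+1) − B(k−1)·f(k) − C = -1; need -1 = 0 — inconsistent ⇒ no f, not summable.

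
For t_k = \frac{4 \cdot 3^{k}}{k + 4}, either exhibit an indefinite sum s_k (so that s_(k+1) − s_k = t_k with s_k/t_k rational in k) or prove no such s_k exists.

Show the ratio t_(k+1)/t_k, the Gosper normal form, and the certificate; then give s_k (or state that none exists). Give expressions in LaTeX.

t_(k+1)/t_k = 3*(k + 4)/(k + 5).
Take A(k)=3*k + 12, B(k)=k + 5, C(k)=1.
f must satisfy (3*k + 12)·f(k+1) − (k + 4)·f(k) = 1.
Bound: deg f ≤ -1.
Bound -1 < 0, so the key equation has no polynomial solution.

none — t_k is not Gosper-summable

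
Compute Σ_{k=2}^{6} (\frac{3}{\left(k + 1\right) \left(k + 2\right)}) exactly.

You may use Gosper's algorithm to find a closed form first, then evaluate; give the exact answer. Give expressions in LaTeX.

Σ = 5/8

The ratio is (k + 1)/(k + 3).
A = k + 1, B = k + 3, C = 1.
Key eq: (k + 1)·f(k+1) = (k + 2)·f(k) + (1).
From deg A=1, deg B=1, deg C=0: d=1.
Coefficient equations give f(k) = k.
Get s_k = R·t_k = 3*k/(k + 1) with R(k) = B(k−1)f(k)/C(k) = k*(k + 2).
s_(k+1) − s_k = 3/(k**2 + 3*k + 2) = t_k.
Sum = s_(7) − s_(2); s_(7) = 21/8, s_(2) = 2 ⇒ 5/8.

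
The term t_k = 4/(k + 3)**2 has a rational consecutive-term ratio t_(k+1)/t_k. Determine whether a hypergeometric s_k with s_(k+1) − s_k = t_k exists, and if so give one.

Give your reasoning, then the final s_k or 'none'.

none (Gosper's algorithm certifies no s_k)

The ratio is (k + 3)**2/(k + 4)**2.
Normal form (A,B,C) = (k**2 + 6*k + 9, k**2 + 8*k + 16, 1).
Solve (k**2 + 6*k + 9)·f(k+1) − (k**2 + 6*k + 9)·f(k) = 1.
d = 0 from the (2,2,0) case.
Generic f = c0 gives residual -1; -1 = 0 cannot hold, so t_k is not Gosper-summable.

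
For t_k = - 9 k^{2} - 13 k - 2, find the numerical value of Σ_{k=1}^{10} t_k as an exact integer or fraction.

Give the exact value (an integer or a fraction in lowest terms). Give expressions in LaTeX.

Step 1: r(k) = (9*k**2 + 31*k + 24)/(9*k**2 + 13*k + 2).
Take A(k)=1, B(k)=1, C(k)=k**2 + 13*k/9 + 2/9.
Solve (1)·f(k+1) − (1)·f(k) = k**2 + 13*k/9 + 2/9.
deg f ≤ 3 (via 0,0,2).
Match coefficients ⇒ f(k) = k*(3*k**2 + 2*k - 3)/9.
So s_k = (B(k−1)f/C)·t_k = (k*(3*k**2 + 2*k - 3)/(9*k**2 + 13*k + 2))·t_k = k*(-3*k**2 - 2*k + 3).
s_(k+1) − s_k = -9*k**2 - 13*k - 2 = t_k.
Σ_(k=1)^(10) t_k = s_(11) − s_(1) = -4202 − (-2) = -4200.

Σ = -4200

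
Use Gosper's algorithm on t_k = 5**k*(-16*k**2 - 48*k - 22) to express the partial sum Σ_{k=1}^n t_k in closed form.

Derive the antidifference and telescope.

r(k) = 5*(8*k**2 + 40*k + 43)/(8*k**2 + 24*k + 11) after simplifying.
Factor: A=5; B=1; C=k**2 + 3*k + 11/8.
Set up (5)·f(k+1) − (1)·f(k) − (k**2 + 3*k + 11/8) = 0.
d = 2 from the (0,0,2) case.
Coefficient equations give f(k) = (k + 1)*(2*k - 1)/8.
Get s_k = R·t_k = 2*5**k*(-2*k**2 - k + 1) with R(k) = B(k−1)f(k)/C(k) = (k + 1)*(2*k - 1)/(8*k**2 + 24*k + 11).
Δs = 5**k*(-16*k**2 - 48*k - 22), as required.
Telescope: S(n) = s_(n+1) − s_(1) = 5**(n + 1)*(-4*n**2 - 10*n - 4) − (-20) = -20*5**n*n**2 - 50*5**n*n - 20*5**n + 20.

S(n) = -20*5**n*n**2 - 50*5**n*n - 20*5**n + 20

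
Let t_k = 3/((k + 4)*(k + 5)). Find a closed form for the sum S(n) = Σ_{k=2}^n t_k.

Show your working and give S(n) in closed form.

S(n) = (n - 1)/(2*(n + 5))

The ratio is (k + 4)/(k + 6).
Factor: A=k + 4; B=k + 6; C=1.
Set up (k + 4)·f(k+1) − (k + 5)·f(k) − (1) = 0.
deg f ≤ 1 (via 1,1,0).
Solve for f: f(k) = k/4 (degree 1 ≤ 1).
Certificate R = B(k−1)f/C = k*(k + 5)/4 gives s_k = 3*k/(4*(k + 4)).
Δs = 3/(k**2 + 9*k + 20), as required.
Evaluate: s_(n+1) = 3*(n + 1)/(4*(n + 5)); subtract s_(2) = 1/4 ⇒ S(n) = (n - 1)/(2*(n + 5)).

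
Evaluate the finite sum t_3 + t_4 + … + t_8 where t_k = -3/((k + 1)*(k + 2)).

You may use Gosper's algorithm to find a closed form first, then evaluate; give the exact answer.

Σ = -9/20

t_(k+1)/t_k = (k + 1)/(k + 3).
Factor: A=k + 1; B=k + 3; C=1.
Key eq: (k + 1)·f(k+1) = (k + 2)·f(k) + (1).
Bound: deg f ≤ 1.
Solve for f: f(k) = k (degree 1 ≤ 1).
R(k) = B(k−1)·f(k)/C(k) = k*(k + 2); s_k = R·t_k = -3*k/(k + 1).
s_(k+1) − s_k = -3/(k**2 + 3*k + 2) = t_k.
Sum = s_(9) − s_(3); s_(9) = -27/10, s_(3) = -9/4 ⇒ -9/20.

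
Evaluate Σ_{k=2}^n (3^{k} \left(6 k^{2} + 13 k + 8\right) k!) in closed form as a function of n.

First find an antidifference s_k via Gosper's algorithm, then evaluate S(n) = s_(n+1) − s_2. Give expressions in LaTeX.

Step 1: r(k) = 3*(6*k**3 + 31*k**2 + 52*k + 27)/(6*k**2 + 13*k + 8).
Normal form (A,B,C) = (3*k + 3, 1, k**2 + 13*k/6 + 4/3).
Key eq: (3*k + 3)·f(k+1) = (1)·f(k) + (k**2 + 13*k/6 + 4/3).
d = 1 from the (1,0,2) case.
Solving with deg f ≤ 1: f(k) = (2*k + 1)/6.
Certificate R = B(k−1)f/C = (2*k + 1)/(6*k**2 + 13*k + 8) gives s_k = 3**k*(2*k + 1)*factorial(k).
Verify: 3**k*(6*k**2 + 13*k + 8)*factorial(k) matches t_k.
Σ_(k=2)^n t_k = s_(n+1) − s_(2) = (3**(n + 1)*(2*n + 3)*factorial(n + 1)) − (90), i.e. 6*3**n*n**2*factorial(n) + 15*3**n*n*factorial(n) + 9*3**n*factorial(n) - 90.

S(n) = 6 \cdot 3^{n} n^{2} n! + 15 \cdot 3^{n} n n! + 9 \cdot 3^{n} n! - 90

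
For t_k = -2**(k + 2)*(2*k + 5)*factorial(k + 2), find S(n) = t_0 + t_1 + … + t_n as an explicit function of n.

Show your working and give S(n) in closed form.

S(n) = -8*2**n*factorial(n + 3) + 8

Step 1: r(k) = 2*(k + 3)*(2*k + 7)/(2*k + 5).
Factor: A=2*k + 6; B=1; C=k + 5/2.
f must satisfy (2*k + 6)·f(k+1) − (1)·f(k) = k + 5/2.
Bound: deg f ≤ 0.
Solve for f: f(k) = 1/2 (degree 0 ≤ 0).
R(k) = B(k−1)·f(k)/C(k) = 1/(2*k + 5); s_k = R·t_k = -2**(k + 2)*factorial(k + 2).
Verify: -2**(k + 2)*(2*k + 5)*factorial(k + 2) matches t_k.
Telescope: S(n) = s_(n+1) − s_(0) = -2**(n + 3)*factorial(n + 3) − (-8) = -8*2**n*factorial(n + 3) + 8.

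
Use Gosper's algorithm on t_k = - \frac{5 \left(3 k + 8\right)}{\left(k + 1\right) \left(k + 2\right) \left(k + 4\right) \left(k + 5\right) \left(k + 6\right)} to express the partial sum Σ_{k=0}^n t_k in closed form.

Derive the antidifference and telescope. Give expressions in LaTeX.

S(n) = \frac{- n^{3} - 13 n^{2} - 52 n - 40}{4 \left(n^{3} + 13 n^{2} + 52 n + 60\right)}

Step 1: r(k) = (k + 1)*(k + 4)*(3*k + 11)/((k + 3)*(k + 7)*(3*k + 8)).
Gosper form: A/B · C(k+1)/C(k) with A=k + 1, B=k + 7, C=k**2 + 17*k/3 + 8.
Solve (k + 1)·f(k+1) − (k + 6)·f(k) = k**2 + 17*k/3 + 8.
d = 5 from the (1,1,2) case.
Solve for f: f(k) = k*(k + 2)*(k + 3)*(k**2 + 10*k + 29)/60 (degree 5 ≤ 5).
R(k) = B(k−1)·f(k)/C(k) = k*(k + 2)*(k + 6)*(k**2 + 10*k + 29)/(20*(3*k + 8)); s_k = R·t_k = k*(-k**2 - 10*k - 29)/(4*(k**3 + 10*k**2 + 29*k + 20)).
Verify: 5*(-3*k - 8)/(k**5 + 18*k**4 + 121*k**3 + 372*k**2 + 508*k + 240) matches t_k.
Σ_(k=0)^n t_k = s_(n+1) − s_(0) = ((-n**3 - 13*n**2 - 52*n - 40)/(4*(n**3 + 13*n**2 + 52*n + 60))) − (0), i.e. (-n**3 - 13*n**2 - 52*n - 40)/(4*(n**3 + 13*n**2 + 52*n + 60)).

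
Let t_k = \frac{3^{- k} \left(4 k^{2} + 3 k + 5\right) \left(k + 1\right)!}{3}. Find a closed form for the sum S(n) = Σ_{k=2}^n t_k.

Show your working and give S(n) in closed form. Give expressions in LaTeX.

S(n) = 3^{- n - 1} \left(- 22 \cdot 3^{n} + 4 n^{3} n! + 19 n^{2} n! + 29 n n! + 14 n!\right)

Compute t_(k+1)/t_k: get (k + 2)*(3*k + 4*(k + 1)**2 + 8)/(3*(4*k**2 + 3*k + 5)).
Gosper form: A/B · C(k+1)/C(k) with A=k/3 + 2/3, B=1, C=k**2 + 3*k/4 + 5/4.
f must satisfy (k/3 + 2/3)·f(k+1) − (1)·f(k) = k**2 + 3*k/4 + 5/4.
deg f ≤ 1 (via 1,0,2).
A polynomial solution: f(k) = 3*(4*k + 3)/4.
Get s_k = R·t_k = (4*k + 3)*factorial(k + 1)/3**k with R(k) = B(k−1)f(k)/C(k) = 3*(4*k + 3)/(4*k**2 + 3*k + 5).
Δs = (4*k**2 + 3*k + 5)*factorial(k + 1)/(3*3**k), as required.
Σ_(k=2)^n t_k = s_(n+1) − s_(2) = (3**(-n - 1)*(4*n + 7)*factorial(n + 2)) − (22/3), i.e. 3**(-n - 1)*(-22*3**n + 4*n**3*factorial(n) + 19*n**2*factorial(n) + 29*n*factorial(n) + 14*factorial(n)).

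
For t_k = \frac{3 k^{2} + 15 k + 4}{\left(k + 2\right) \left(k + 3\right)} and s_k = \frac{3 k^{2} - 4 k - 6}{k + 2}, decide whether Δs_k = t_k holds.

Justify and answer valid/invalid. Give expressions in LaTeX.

s_(k+1) = (3*k**2 + 2*k - 7)/(k + 3)
s_(k+1) − s_k = (3*k**2 + 15*k + 4)/(k**2 + 5*k + 6)
(s_(k+1) − s_k) − t_k = 0

Valid — Δs_k = t_k.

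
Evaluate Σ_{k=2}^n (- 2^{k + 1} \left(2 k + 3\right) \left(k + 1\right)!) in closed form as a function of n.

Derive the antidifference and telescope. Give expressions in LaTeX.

S(n) = - 4 \cdot 2^{n} \left(n + 2\right)! + 48

Compute t_(k+1)/t_k: get 2*(k + 2)*(2*k + 5)/(2*k + 3).
So A=2*k + 4 and B=1, with C=k + 3/2.
Need (2*k + 4)·f(k+1) − (1)·f(k) = k + 3/2.
deg f ≤ 0 (via 1,0,1).
Solve for f: f(k) = 1/2 (degree 0 ≤ 0).
R(k) = B(k−1)·f(k)/C(k) = 1/(2*k + 3); s_k = R·t_k = -2**(k + 1)*factorial(k + 1).
Check: Δs_k = -2**(k + 1)*(2*k + 3)*factorial(k + 1). ✓
Telescope: S(n) = s_(n+1) − s_(2) = -2**(n + 2)*factorial(n + 2) − (-48) = -4*2**n*factorial(n + 2) + 48.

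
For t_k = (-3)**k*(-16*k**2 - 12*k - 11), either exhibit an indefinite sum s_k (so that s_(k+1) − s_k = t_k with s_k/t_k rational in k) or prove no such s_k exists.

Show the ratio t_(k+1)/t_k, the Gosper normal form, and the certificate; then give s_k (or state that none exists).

s_k = (-3)**k*(4*k**2 - 3*k + 2)

r(k) = 3*(-16*k**2 - 44*k - 39)/(16*k**2 + 12*k + 11) after simplifying.
Take A(k)=-3, B(k)=1, C(k)=k**2 + 3*k/4 + 11/16.
Set up (-3)·f(k+1) − (1)·f(k) − (k**2 + 3*k/4 + 11/16) = 0.
d = 2 from the (0,0,2) case.
Solve for f: f(k) = -(4*k**2 - 3*k + 2)/16 (degree 2 ≤ 2).
Then R = B(k−1)f/C = -(4*k**2 - 3*k + 2)/(16*k**2 + 12*k + 11), so s_k = R(k)·t_k = (-3)**k*(4*k**2 - 3*k + 2).
s_(k+1) − s_k = (-3)**k*(-16*k**2 - 12*k - 11) = t_k.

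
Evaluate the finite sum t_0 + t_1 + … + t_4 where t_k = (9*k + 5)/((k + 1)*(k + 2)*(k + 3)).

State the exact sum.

The ratio is (k + 1)*(9*k + 14)/((k + 4)*(9*k + 5)).
Take A(k)=k + 1, B(k)=k + 4, C(k)=k + 5/9.
Solve (k + 1)·f(k+1) − (k + 3)·f(k) = k + 5/9.
From deg A=1, deg B=1, deg C=1: d=2.
Match coefficients ⇒ f(k) = k*(7*k + 3)/18.
Certificate R = B(k−1)f/C = k*(k + 3)*(7*k + 3)/(2*(9*k + 5)) gives s_k = k*(7*k + 3)/(2*(k + 1)*(k + 2)).
Δs = (9*k + 5)/(k**3 + 6*k**2 + 11*k + 6), as required.
Σ_(k=0)^(4) t_k = s_(5) − s_(0) = 95/42 − (0) = 95/42.

Σ = 95/42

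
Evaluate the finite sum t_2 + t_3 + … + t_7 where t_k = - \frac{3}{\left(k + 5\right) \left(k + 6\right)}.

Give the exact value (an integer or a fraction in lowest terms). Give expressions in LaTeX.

t_(k+1)/t_k = (k + 5)/(k + 7).
Take A(k)=k + 5, B(k)=k + 7, C(k)=1.
Need (k + 5)·f(k+1) − (k + 6)·f(k) = 1.
Bound: deg f ≤ 1.
Coefficient equations give f(k) = k/5.
R(k) = B(k−1)·f(k)/C(k) = k*(k + 6)/5; s_k = R·t_k = -3*k/(5*k + 25).
s_(k+1) − s_k = -3/(k**2 + 11*k + 30) = t_k.
Sum = s_(8) − s_(2); s_(8) = -24/65, s_(2) = -6/35 ⇒ -18/91.

Σ = -18/91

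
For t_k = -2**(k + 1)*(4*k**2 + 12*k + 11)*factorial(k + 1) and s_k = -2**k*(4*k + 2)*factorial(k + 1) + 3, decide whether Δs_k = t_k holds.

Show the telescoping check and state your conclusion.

valid; difference matches t_k

s_(k+1) = -2**(k + 1)*(4*k + 6)*factorial(k + 2) + 3
s_(k+1) − s_k = -2**(k + 1)*(4*k**2 + 12*k + 11)*factorial(k + 1)
(s_(k+1) − s_k) − t_k = 0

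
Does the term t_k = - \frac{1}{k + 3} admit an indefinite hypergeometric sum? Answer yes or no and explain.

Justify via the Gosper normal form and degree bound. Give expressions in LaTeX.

No — t_k has no hypergeometric antidifference.

r(k) = (k + 3)/(k + 4) after simplifying.
So A=k + 3 and B=k + 4, with C=1.
Set up (k + 3)·f(k+1) − (k + 3)·f(k) − (1) = 0.
deg f ≤ 0 (via 1,1,0).
f = c0 ⇒ A·f(k+1) − B(k−1)·f(k) − C = -1. The system {-1 = 0} is inconsistent; no antidifference.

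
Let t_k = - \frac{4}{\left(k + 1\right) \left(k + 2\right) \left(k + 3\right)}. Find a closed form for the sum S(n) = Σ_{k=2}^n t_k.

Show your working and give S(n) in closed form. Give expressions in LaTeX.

S(n) = \frac{- n^{2} - 5 n + 6}{6 \left(n^{2} + 5 n + 6\right)}

Step 1: r(k) = (k + 1)/(k + 4).
Factor: A=k + 1; B=k + 4; C=1.
Set up (k + 1)·f(k+1) − (k + 3)·f(k) − (1) = 0.
Bound: deg f ≤ 2.
Solve for f: f(k) = k*(k + 3)/4 (degree 2 ≤ 2).
Certificate R = B(k−1)f/C = k*(k + 3)**2/4 gives s_k = k*(-k - 3)/((k + 1)*(k + 2)).
Δs = -4/(k**3 + 6*k**2 + 11*k + 6), as required.
Σ_(k=2)^n t_k = s_(n+1) − s_(2) = ((-n**2 - 5*n - 4)/(n**2 + 5*n + 6)) − (-5/6), i.e. (-n**2 - 5*n + 6)/(6*(n**2 + 5*n + 6)).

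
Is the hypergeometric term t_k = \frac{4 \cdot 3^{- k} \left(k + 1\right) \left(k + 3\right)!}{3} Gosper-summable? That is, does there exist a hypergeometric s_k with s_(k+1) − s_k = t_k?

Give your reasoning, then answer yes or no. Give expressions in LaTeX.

Yes. s_k = 4 \cdot 3^{- k} \left(k + 3\right)!.

Compute t_(k+1)/t_k: get (k + 2)*(k + 4)/(3*(k + 1)).
Take A(k)=k/3 + 4/3, B(k)=1, C(k)=k + 1.
Need (k/3 + 4/3)·f(k+1) − (1)·f(k) = k + 1.
Degrees (1,0,1) ⇒ d ≤ 0.
Match coefficients ⇒ f(k) = 3.
Then R = B(k−1)f/C = 3/(k + 1), so s_k = R(k)·t_k = 4*factorial(k + 3)/3**k.
Check: Δs_k = 4*(k + 1)*factorial(k + 3)/(3*3**k). ✓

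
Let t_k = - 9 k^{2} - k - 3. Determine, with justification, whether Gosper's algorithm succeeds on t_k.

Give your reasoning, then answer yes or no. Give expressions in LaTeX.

Yes. s_k = k \left(- 3 k^{2} + 4 k - 4\right).

Ratio r(k) = (k + 9*(k + 1)**2 + 4)/(9*k**2 + k + 3).
So A=1 and B=1, with C=k**2 + k/9 + 1/3.
Solve (1)·f(k+1) − (1)·f(k) = k**2 + k/9 + 1/3.
From deg A=0, deg B=0, deg C=2: d=3.
A polynomial solution: f(k) = k*(3*k**2 - 4*k + 4)/9.
Certificate R = B(k−1)f/C = k*(3*k**2 - 4*k + 4)/(9*k**2 + k + 3) gives s_k = k*(-3*k**2 + 4*k - 4).
s_(k+1) − s_k = -9*k**2 - k - 3 = t_k.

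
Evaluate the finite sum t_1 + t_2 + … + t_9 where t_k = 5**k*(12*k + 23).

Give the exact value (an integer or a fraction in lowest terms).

Σ = 312499975

Ratio r(k) = 5*(12*k + 35)/(12*k + 23).
A = 5, B = 1, C = k + 23/12.
f must satisfy (5)·f(k+1) − (1)·f(k) = k + 23/12.
Bound: deg f ≤ 1.
Solving with deg f ≤ 1: f(k) = (3*k + 2)/12.
Certificate R = B(k−1)f/C = (3*k + 2)/(12*k + 23) gives s_k = 5**k*(3*k + 2).
Verify: 5**k*(12*k + 23) matches t_k.
Telescoping: Σ = s_(10) − s_(1) = 312500000 − (25) = 312499975.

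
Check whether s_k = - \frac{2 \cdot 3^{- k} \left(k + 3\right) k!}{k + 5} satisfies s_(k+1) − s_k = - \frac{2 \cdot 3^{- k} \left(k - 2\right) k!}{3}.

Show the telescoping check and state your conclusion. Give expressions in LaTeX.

Invalid: residual \frac{4 \cdot 3^{- k} \left(k^{2} + 3 k - 13\right) k!}{3 \left(k + 5\right) \left(k + 6\right)} ≠ 0.

s_(k+1) = -2*(k + 4)*factorial(k + 1)/(3*3**k*(k + 6))
s_(k+1) − s_k = -2*(k**3 + 7*k**2 + 2*k - 34)*factorial(k)/(3*3**k*(k + 5)*(k + 6))
(s_(k+1) − s_k) − t_k = 4*(k**2 + 3*k - 13)*factorial(k)/(3*3**k*(k + 5)*(k + 6))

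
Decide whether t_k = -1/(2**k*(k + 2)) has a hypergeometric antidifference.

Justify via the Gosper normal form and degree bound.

No. Not Gosper-summable.

Compute t_(k+1)/t_k: get (k + 2)/(2*(k + 3)).
Factor: A=k/2 + 1; B=k + 3; C=1.
Solve (k/2 + 1)·f(k+1) − (k + 2)·f(k) = 1.
Degrees (1,1,0) ⇒ d ≤ -1.
deg f ≤ -1 is impossible — no certificate.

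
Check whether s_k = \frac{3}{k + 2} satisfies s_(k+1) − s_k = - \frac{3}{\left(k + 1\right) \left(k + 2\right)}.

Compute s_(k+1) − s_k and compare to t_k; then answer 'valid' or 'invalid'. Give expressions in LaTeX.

s_(k+1) = 3/(k + 3)
s_(k+1) − s_k = -3/((k + 2)*(k + 3))
(s_(k+1) − s_k) − t_k = 6/(k**3 + 6*k**2 + 11*k + 6)

Invalid: residual \frac{6}{k^{3} + 6 k^{2} + 11 k + 6} ≠ 0.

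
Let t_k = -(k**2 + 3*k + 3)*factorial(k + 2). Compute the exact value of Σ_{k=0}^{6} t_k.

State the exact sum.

r(k) = (k + 3)*(3*k + (k + 1)**2 + 6)/(k**2 + 3*k + 3) after simplifying.
A = k + 3, B = 1, C = k**2 + 3*k + 3.
Solve (k + 3)·f(k+1) − (1)·f(k) = k**2 + 3*k + 3.
Bound: deg f ≤ 1.
A polynomial solution: f(k) = k.
R(k) = B(k−1)·f(k)/C(k) = k/(k**2 + 3*k + 3); s_k = R·t_k = -k*factorial(k + 2).
s_(k+1) − s_k = -(k**2 + 3*k + 3)*factorial(k + 2) = t_k.
Evaluate s at k=7 and k=0: -2540160 and 0; difference -2540160.

Σ = -2540160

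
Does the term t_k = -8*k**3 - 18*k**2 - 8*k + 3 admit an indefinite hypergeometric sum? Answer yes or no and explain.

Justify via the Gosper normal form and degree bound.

t_(k+1)/t_k = (8*k**3 + 42*k**2 + 68*k + 31)/(8*k**3 + 18*k**2 + 8*k - 3).
Normal form (A,B,C) = (1, 1, k**3 + 9*k**2/4 + k - 3/8).
Need (1)·f(k+1) − (1)·f(k) = k**3 + 9*k**2/4 + k - 3/8.
Degrees (0,0,3) ⇒ d ≤ 4.
Solving with deg f ≤ 4: f(k) = k*(2*k**3 + 2*k**2 - 3*k - 4)/8.
Get s_k = R·t_k = k*(-2*k**3 - 2*k**2 + 3*k + 4) with R(k) = B(k−1)f(k)/C(k) = k*(2*k**3 + 2*k**2 - 3*k - 4)/(8*k**3 + 18*k**2 + 8*k - 3).
Δs = -8*k**3 - 18*k**2 - 8*k + 3, as required.

Yes. s_k = k*(-2*k**3 - 2*k**2 + 3*k + 4).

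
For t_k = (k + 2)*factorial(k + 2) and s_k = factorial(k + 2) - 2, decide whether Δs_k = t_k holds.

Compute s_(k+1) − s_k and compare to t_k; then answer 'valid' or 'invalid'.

valid (s_(k+1) − s_k reduces to t_k)

s_(k+1) = factorial(k + 3) - 2
s_(k+1) − s_k = (k + 2)*factorial(k + 2)
(s_(k+1) − s_k) − t_k = 0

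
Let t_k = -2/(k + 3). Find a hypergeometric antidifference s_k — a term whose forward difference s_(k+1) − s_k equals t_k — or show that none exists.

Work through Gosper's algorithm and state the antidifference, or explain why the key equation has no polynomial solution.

r(k) = (k + 3)/(k + 4) after simplifying.
Take A(k)=k + 3, B(k)=k + 4, C(k)=1.
f must satisfy (k + 3)·f(k+1) − (k + 3)·f(k) = 1.
Bound: deg f ≤ 0.
Put f(k) = c0: A·f(k+1) − B(k−1)·f(k) − C = -1; need -1 = 0 — inconsistent ⇒ no f, not summable.

not Gosper-summable; s_k does not exist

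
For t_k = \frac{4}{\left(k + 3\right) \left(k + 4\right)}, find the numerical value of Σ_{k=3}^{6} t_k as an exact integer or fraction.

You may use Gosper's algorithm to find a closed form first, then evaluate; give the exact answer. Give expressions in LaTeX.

Step 1: r(k) = (k + 3)/(k + 5).
Normal form (A,B,C) = (k + 3, k + 5, 1).
Solve (k + 3)·f(k+1) − (k + 4)·f(k) = 1.
Bound: deg f ≤ 1.
Match coefficients ⇒ f(k) = k/3.
So s_k = (B(k−1)f/C)·t_k = (k*(k + 4)/3)·t_k = 4*k/(3*(k + 3)).
Check: Δs_k = 4/(k**2 + 7*k + 12). ✓
Telescoping: Σ = s_(7) − s_(3) = 14/15 − (2/3) = 4/15.

Σ = 4/15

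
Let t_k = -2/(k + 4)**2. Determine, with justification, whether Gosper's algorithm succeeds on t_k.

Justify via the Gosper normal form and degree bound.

Compute t_(k+1)/t_k: get (k + 4)**2/(k + 5)**2.
A = k**2 + 8*k + 16, B = k**2 + 10*k + 25, C = 1.
Set up (k**2 + 8*k + 16)·f(k+1) − (k**2 + 8*k + 16)·f(k) − (1) = 0.
d = 0 from the (2,2,0) case.
Write f(k) = c0. Then LHS − RHS = -1, requiring -1 = 0: contradictory. No certificate.

No — the linear system for f has no solution.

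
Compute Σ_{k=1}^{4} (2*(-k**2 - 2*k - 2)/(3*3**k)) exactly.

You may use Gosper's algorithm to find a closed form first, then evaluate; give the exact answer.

r(k) = (k**2 + 4*k + 5)/(3*(k**2 + 2*k + 2)) after simplifying.
Take A(k)=1/3, B(k)=1, C(k)=k**2 + 2*k + 2.
f must satisfy (1/3)·f(k+1) − (1)·f(k) = k**2 + 2*k + 2.
From deg A=0, deg B=0, deg C=2: d=2.
Match coefficients ⇒ f(k) = -3*(k**2 + 3*k + 4)/2.
R(k) = B(k−1)·f(k)/C(k) = -3*(k**2 + 3*k + 4)/(2*(k**2 + 2*k + 2)); s_k = R·t_k = (k**2 + 3*k + 4)/3**k.
Δs = 2*(-k**2 - 2*k - 2)/(3*3**k), as required.
Sum = s_(5) − s_(1); s_(5) = 44/243, s_(1) = 8/3 ⇒ -604/243.

Σ = -604/243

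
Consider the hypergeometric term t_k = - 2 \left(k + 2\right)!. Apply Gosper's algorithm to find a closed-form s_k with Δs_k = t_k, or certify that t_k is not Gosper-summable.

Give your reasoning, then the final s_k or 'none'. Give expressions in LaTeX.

Compute t_(k+1)/t_k: get k + 3.
Factor: A=k + 3; B=1; C=1.
Set up (k + 3)·f(k+1) − (1)·f(k) − (1) = 0.
d = -1 from the (1,0,0) case.
d = -1 < 0 ⇒ no nonzero polynomial f; not summable.

none — t_k is not Gosper-summable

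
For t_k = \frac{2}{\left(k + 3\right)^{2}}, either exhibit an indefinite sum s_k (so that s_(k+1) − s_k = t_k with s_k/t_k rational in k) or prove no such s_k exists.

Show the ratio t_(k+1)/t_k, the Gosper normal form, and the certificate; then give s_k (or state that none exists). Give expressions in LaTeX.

Ratio r(k) = (k + 3)**2/(k + 4)**2.
A = k**2 + 6*k + 9, B = k**2 + 8*k + 16, C = 1.
Set up (k**2 + 6*k + 9)·f(k+1) − (k**2 + 6*k + 9)·f(k) − (1) = 0.
Bound: deg f ≤ 0.
f = c0 ⇒ A·f(k+1) − B(k−1)·f(k) − C = -1. The system {-1 = 0} is inconsistent; no antidifference.

none (Gosper's algorithm certifies no s_k)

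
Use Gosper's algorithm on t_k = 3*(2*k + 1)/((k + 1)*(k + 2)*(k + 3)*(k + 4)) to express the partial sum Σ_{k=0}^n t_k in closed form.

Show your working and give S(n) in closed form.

Compute t_(k+1)/t_k: get (k + 1)*(2*k + 3)/((k + 5)*(2*k + 1)).
Gosper form: A/B · C(k+1)/C(k) with A=k + 1, B=k + 5, C=k + 1/2.
Need (k + 1)·f(k+1) − (k + 4)·f(k) = k + 1/2.
Degrees (1,1,1) ⇒ d ≤ 3.
Solving with deg f ≤ 3: f(k) = k*(k**2 + 6*k + 2)/18.
So s_k = (B(k−1)f/C)·t_k = (k*(k + 4)*(k**2 + 6*k + 2)/(9*(2*k + 1)))·t_k = k*(k**2 + 6*k + 2)/(3*(k + 1)*(k + 2)*(k + 3)).
Δs = 3*(2*k + 1)/(k**4 + 10*k**3 + 35*k**2 + 50*k + 24), as required.
Σ_(k=0)^n t_k = s_(n+1) − s_(0) = ((n**3 + 9*n**2 + 17*n + 9)/(3*(n**3 + 9*n**2 + 26*n + 24))) − (0), i.e. (n**3 + 9*n**2 + 17*n + 9)/(3*(n**3 + 9*n**2 + 26*n + 24)).

S(n) = (n**3 + 9*n**2 + 17*n + 9)/(3*(n**3 + 9*n**2 + 26*n + 24))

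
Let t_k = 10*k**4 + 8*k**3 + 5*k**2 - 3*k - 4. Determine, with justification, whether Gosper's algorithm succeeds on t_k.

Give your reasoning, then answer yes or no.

Yes. s_k = k*(2*k**4 - 3*k**3 + k**2 - 2*k - 2).

Compute t_(k+1)/t_k: get (10*k**4 + 48*k**3 + 89*k**2 + 71*k + 16)/(10*k**4 + 8*k**3 + 5*k**2 - 3*k - 4).
Gosper form: A/B · C(k+1)/C(k) with A=1, B=1, C=k**4 + 4*k**3/5 + k**2/2 - 3*k/10 - 2/5.
Need (1)·f(k+1) − (1)·f(k) = k**4 + 4*k**3/5 + k**2/2 - 3*k/10 - 2/5.
Bound: deg f ≤ 5.
Solve for f: f(k) = k*(2*k**4 - 3*k**3 + k**2 - 2*k - 2)/10 (degree 5 ≤ 5).
R(k) = B(k−1)·f(k)/C(k) = k*(2*k**4 - 3*k**3 + k**2 - 2*k - 2)/(10*k**4 + 8*k**3 + 5*k**2 - 3*k - 4); s_k = R·t_k = k*(2*k**4 - 3*k**3 + k**2 - 2*k - 2).
Verify: 10*k**4 + 8*k**3 + 5*k**2 - 3*k - 4 matches t_k.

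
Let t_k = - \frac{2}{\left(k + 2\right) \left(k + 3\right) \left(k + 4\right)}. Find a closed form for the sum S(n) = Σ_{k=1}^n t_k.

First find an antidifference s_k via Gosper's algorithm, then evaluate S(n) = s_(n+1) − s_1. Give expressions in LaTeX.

S(n) = \frac{n \left(- n - 7\right)}{12 \left(n^{2} + 7 n + 12\right)}

Ratio r(k) = (k + 2)/(k + 5).
Normal form (A,B,C) = (k + 2, k + 5, 1).
Need (k + 2)·f(k+1) − (k + 4)·f(k) = 1.
d = 2 from the (1,1,0) case.
A polynomial solution: f(k) = k*(k + 5)/12.
Then R = B(k−1)f/C = k*(k + 4)*(k + 5)/12, so s_k = R(k)·t_k = k*(-k - 5)/(6*(k + 2)*(k + 3)).
Verify: -2/(k**3 + 9*k**2 + 26*k + 24) matches t_k.
s_(n+1) = (-n**2 - 7*n - 6)/(6*(n**2 + 7*n + 12)) and s_(1) = -1/12, so S(n) = n*(-n - 7)/(12*(n**2 + 7*n + 12)).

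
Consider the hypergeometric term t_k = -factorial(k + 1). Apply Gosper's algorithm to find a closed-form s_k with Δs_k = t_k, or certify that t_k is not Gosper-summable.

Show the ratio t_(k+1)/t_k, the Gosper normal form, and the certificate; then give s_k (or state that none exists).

Step 1: r(k) = k + 2.
Gosper form: A/B · C(k+1)/C(k) with A=k + 2, B=1, C=1.
Set up (k + 2)·f(k+1) − (1)·f(k) − (1) = 0.
Degrees (1,0,0) ⇒ d ≤ -1.
Negative degree bound (-1): no f exists, t_k not Gosper-summable.

not Gosper-summable; s_k does not exist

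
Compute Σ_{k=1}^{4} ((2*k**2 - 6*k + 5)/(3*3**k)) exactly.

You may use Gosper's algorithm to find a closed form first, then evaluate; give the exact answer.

Σ = 64/243

r(k) = (2*k**2 - 2*k + 1)/(3*(2*k**2 - 6*k + 5)) after simplifying.
A = 1/3, B = 1, C = k**2 - 3*k + 5/2.
Key eq: (1/3)·f(k+1) = (1)·f(k) + (k**2 - 3*k + 5/2).
deg f ≤ 2 (via 0,0,2).
A polynomial solution: f(k) = -3*(k**2 - 2*k + 2)/2.
Certificate R = B(k−1)f/C = -3*(k**2 - 2*k + 2)/(2*k**2 - 6*k + 5) gives s_k = (-k**2 + 2*k - 2)/3**k.
Check: Δs_k = (2*k**2 - 6*k + 5)/(3*3**k). ✓
Telescoping: Σ = s_(5) − s_(1) = -17/243 − (-1/3) = 64/243.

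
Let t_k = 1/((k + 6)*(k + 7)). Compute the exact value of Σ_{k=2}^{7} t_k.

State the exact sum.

Σ = 3/56

Compute t_(k+1)/t_k: get (k + 6)/(k + 8).
Normal form (A,B,C) = (k + 6, k + 8, 1).
Key eq: (k + 6)·f(k+1) = (k + 7)·f(k) + (1).
d = 1 from the (1,1,0) case.
Solve for f: f(k) = k/6 (degree 1 ≤ 1).
Then R = B(k−1)f/C = k*(k + 7)/6, so s_k = R(k)·t_k = k/(6*(k + 6)).
Δs = 1/(k**2 + 13*k + 42), as required.
Evaluate s at k=8 and k=2: 2/21 and 1/24; difference 3/56.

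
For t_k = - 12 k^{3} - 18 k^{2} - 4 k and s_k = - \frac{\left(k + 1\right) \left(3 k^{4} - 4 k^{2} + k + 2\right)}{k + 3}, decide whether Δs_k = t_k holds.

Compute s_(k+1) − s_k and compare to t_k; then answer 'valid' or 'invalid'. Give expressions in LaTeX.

Invalid: residual \frac{2 \left(9 k^{4} + 54 k^{3} + 62 k^{2} + 11 k - 2\right)}{k^{2} + 7 k + 12} ≠ 0.

s_(k+1) = -(k + 2)*(k + 3*(k + 1)**4 - 4*(k + 1)**2 + 3)/(k + 4)
s_(k+1) − s_k = 2*(-6*k**5 - 42*k**4 - 83*k**3 - 60*k**2 - 13*k - 2)/(k**2 + 7*k + 12)
(s_(k+1) − s_k) − t_k = 2*(9*k**4 + 54*k**3 + 62*k**2 + 11*k - 2)/(k**2 + 7*k + 12)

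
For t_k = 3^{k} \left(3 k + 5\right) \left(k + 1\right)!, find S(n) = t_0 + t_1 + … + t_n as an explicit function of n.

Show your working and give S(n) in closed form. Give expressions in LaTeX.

S(n) = 3 \cdot 3^{n} \left(n + 2\right)! - 1

Ratio r(k) = 3*(k + 2)*(3*k + 8)/(3*k + 5).
Normal form (A,B,C) = (3*k + 6, 1, k + 5/3).
f must satisfy (3*k + 6)·f(k+1) − (1)·f(k) = k + 5/3.
d = 0 from the (1,0,1) case.
A polynomial solution: f(k) = 1/3.
So s_k = (B(k−1)f/C)·t_k = (1/(3*k + 5))·t_k = 3**k*factorial(k + 1).
Check: Δs_k = 3**k*(3*k + 5)*factorial(k + 1). ✓
Telescope: S(n) = s_(n+1) − s_(0) = 3**(n + 1)*factorial(n + 2) − (1) = 3*3**n*factorial(n + 2) - 1.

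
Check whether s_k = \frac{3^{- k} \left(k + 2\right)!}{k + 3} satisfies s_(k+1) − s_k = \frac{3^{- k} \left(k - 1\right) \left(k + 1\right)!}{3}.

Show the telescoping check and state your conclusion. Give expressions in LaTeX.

Invalid: residual - \frac{3^{- k} \left(k^{2} + 2 k - 6\right) \left(k + 1\right)!}{3 \left(k + 3\right) \left(k + 4\right)} ≠ 0.

s_(k+1) = factorial(k + 3)/(3*3**k*(k + 4))
s_(k+1) − s_k = (k**2 + 3*k - 3)*factorial(k + 2)/(3*3**k*(k + 3)*(k + 4))
(s_(k+1) − s_k) − t_k = -(k**2 + 2*k - 6)*factorial(k + 1)/(3*3**k*(k + 3)*(k + 4))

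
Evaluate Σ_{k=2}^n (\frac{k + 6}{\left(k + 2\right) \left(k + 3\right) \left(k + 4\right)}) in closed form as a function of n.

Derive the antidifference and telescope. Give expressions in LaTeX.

r(k) = (k + 2)*(k + 7)/((k + 5)*(k + 6)) after simplifying.
A = k + 2, B = k + 5, C = k + 6.
f must satisfy (k + 2)·f(k+1) − (k + 4)·f(k) = k + 6.
d = 2 from the (1,1,1) case.
Solving with deg f ≤ 2: f(k) = k*(2*k + 7)/3.
Certificate R = B(k−1)f/C = k*(k + 4)*(2*k + 7)/(3*(k + 6)) gives s_k = k*(2*k + 7)/(3*(k + 2)*(k + 3)).
s_(k+1) − s_k = (k + 6)/(k**3 + 9*k**2 + 26*k + 24) = t_k.
s_(n+1) = (2*n**2 + 11*n + 9)/(3*(n**2 + 7*n + 12)) and s_(2) = 11/30, so S(n) = (3*n**2 + 11*n - 14)/(10*(n**2 + 7*n + 12)).

S(n) = \frac{3 n^{2} + 11 n - 14}{10 \left(n^{2} + 7 n + 12\right)}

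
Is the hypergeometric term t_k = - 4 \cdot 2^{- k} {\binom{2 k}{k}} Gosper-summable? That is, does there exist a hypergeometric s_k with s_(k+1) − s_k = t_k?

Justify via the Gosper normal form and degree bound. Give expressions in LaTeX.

No. Not Gosper-summable.

Ratio r(k) = (2*k + 1)/(k + 1).
Take A(k)=2*k + 1, B(k)=k + 1, C(k)=1.
Set up (2*k + 1)·f(k+1) − (k)·f(k) − (1) = 0.
Bound: deg f ≤ -1.
Negative degree bound (-1): no f exists, t_k not Gosper-summable.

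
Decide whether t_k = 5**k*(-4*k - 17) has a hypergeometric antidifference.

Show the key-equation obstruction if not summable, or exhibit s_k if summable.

The ratio is 5*(4*k + 21)/(4*k + 17).
So A=5 and B=1, with C=k + 17/4.
Key eq: (5)·f(k+1) = (1)·f(k) + (k + 17/4).
d = 1 from the (0,0,1) case.
Solving with deg f ≤ 1: f(k) = (k + 3)/4.
Certificate R = B(k−1)f/C = (k + 3)/(4*k + 17) gives s_k = 5**k*(-k - 3).
s_(k+1) − s_k = 5**k*(-4*k - 17) = t_k.

Yes. s_k = 5**k*(-k - 3).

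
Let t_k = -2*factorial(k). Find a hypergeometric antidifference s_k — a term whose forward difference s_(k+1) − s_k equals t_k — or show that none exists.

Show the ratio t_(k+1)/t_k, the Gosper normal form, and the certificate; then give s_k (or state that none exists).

Step 1: r(k) = k + 1.
Gosper form: A/B · C(k+1)/C(k) with A=k + 1, B=1, C=1.
Need (k + 1)·f(k+1) − (1)·f(k) = 1.
d = -1 from the (1,0,0) case.
d = -1 < 0 ⇒ no nonzero polynomial f; not summable.

none — t_k is not Gosper-summable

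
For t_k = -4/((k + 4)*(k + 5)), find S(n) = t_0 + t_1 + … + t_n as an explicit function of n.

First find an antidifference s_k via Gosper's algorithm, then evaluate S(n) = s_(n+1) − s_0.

S(n) = (-n - 1)/(n + 5)

Compute t_(k+1)/t_k: get (k + 4)/(k + 6).
A = k + 4, B = k + 6, C = 1.
Solve (k + 4)·f(k+1) − (k + 5)·f(k) = 1.
Degrees (1,1,0) ⇒ d ≤ 1.
Solve for f: f(k) = k/4 (degree 1 ≤ 1).
Certificate R = B(k−1)f/C = k*(k + 5)/4 gives s_k = -k/(k + 4).
Δs = -4/(k**2 + 9*k + 20), as required.
s_(n+1) = (-n - 1)/(n + 5) and s_(0) = 0, so S(n) = (-n - 1)/(n + 5).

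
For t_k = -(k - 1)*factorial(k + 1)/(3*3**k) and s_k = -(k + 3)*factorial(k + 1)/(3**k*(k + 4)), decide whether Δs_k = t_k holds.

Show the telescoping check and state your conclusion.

s_(k+1) = -(k + 4)*factorial(k + 2)/(3*3**k*(k + 5))
s_(k+1) − s_k = -(k**3 + 7*k**2 + 8*k - 13)*factorial(k + 1)/(3*3**k*(k + 4)*(k + 5))
(s_(k+1) − s_k) − t_k = (k**2 + 3*k - 7)*factorial(k + 1)/(3*3**k*(k + 4)*(k + 5))

Invalid: residual (k**2 + 3*k - 7)*factorial(k + 1)/(3*3**k*(k + 4)*(k + 5)) ≠ 0.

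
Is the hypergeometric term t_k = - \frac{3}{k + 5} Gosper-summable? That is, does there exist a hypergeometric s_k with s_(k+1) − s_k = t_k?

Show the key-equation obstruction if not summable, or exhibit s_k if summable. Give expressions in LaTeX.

r(k) = (k + 5)/(k + 6) after simplifying.
Gosper form: A/B · C(k+1)/C(k) with A=k + 5, B=k + 6, C=1.
Need (k + 5)·f(k+1) − (k + 5)·f(k) = 1.
From deg A=1, deg B=1, deg C=0: d=0.
f = c0 ⇒ A·f(k+1) − B(k−1)·f(k) − C = -1. The system {-1 = 0} is inconsistent; no antidifference.

No — the linear system for f has no solution.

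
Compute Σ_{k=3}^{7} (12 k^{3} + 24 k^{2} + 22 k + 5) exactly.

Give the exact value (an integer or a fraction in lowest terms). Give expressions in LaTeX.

The ratio is (12*k**3 + 60*k**2 + 106*k + 63)/(12*k**3 + 24*k**2 + 22*k + 5).
A = 1, B = 1, C = k**3 + 2*k**2 + 11*k/6 + 5/12.
Solve (1)·f(k+1) − (1)·f(k) = k**3 + 2*k**2 + 11*k/6 + 5/12.
Bound: deg f ≤ 4.
Solving with deg f ≤ 4: f(k) = k*(3*k**3 + 2*k**2 + 2*k - 2)/12.
Then R = B(k−1)f/C = k*(3*k**3 + 2*k**2 + 2*k - 2)/(12*k**3 + 24*k**2 + 22*k + 5), so s_k = R(k)·t_k = k*(3*k**3 + 2*k**2 + 2*k - 2).
Verify: 12*k**3 + 24*k**2 + 22*k + 5 matches t_k.
Telescoping: Σ = s_(8) − s_(3) = 13424 − (309) = 13115.

Σ = 13115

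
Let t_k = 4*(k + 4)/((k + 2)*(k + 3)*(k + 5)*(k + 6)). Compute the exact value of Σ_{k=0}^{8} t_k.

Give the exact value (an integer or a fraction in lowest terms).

Ratio r(k) = (k + 2)*(k + 5)**2/((k + 4)**2*(k + 7)).
Take A(k)=k + 2, B(k)=k + 7, C(k)=k**2 + 8*k + 16.
Need (k + 2)·f(k+1) − (k + 6)·f(k) = k**2 + 8*k + 16.
Degrees (1,1,2) ⇒ d ≤ 4.
Match coefficients ⇒ f(k) = k*(k + 3)*(k + 4)*(k + 7)/20.
So s_k = (B(k−1)f/C)·t_k = (k*(k + 3)*(k + 6)*(k + 7)/(20*(k + 4)))·t_k = k*(k + 7)/(5*(k**2 + 7*k + 10)).
Verify: 4*(k + 4)/(k**4 + 16*k**3 + 91*k**2 + 216*k + 180) matches t_k.
Evaluate s at k=9 and k=0: 72/385 and 0; difference 72/385.

Σ = 72/385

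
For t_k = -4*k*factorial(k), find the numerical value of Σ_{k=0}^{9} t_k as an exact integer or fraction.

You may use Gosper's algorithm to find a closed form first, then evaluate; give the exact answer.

r(k) = (k + 1)**2/k after simplifying.
A = k + 1, B = 1, C = k.
f must satisfy (k + 1)·f(k+1) − (1)·f(k) = k.
Degrees (1,0,1) ⇒ d ≤ 0.
Match coefficients ⇒ f(k) = 1.
So s_k = (B(k−1)f/C)·t_k = (1/k)·t_k = -4*factorial(k).
Check: Δs_k = -4*k*factorial(k). ✓
Sum = s_(10) − s_(0); s_(10) = -14515200, s_(0) = -4 ⇒ -14515196.

Σ = -14515196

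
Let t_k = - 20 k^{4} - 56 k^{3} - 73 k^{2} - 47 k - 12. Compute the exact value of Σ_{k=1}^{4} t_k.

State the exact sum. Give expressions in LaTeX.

Σ = -15388

t_(k+1)/t_k = (20*k**4 + 136*k**3 + 361*k**2 + 441*k + 208)/(20*k**4 + 56*k**3 + 73*k**2 + 47*k + 12).
Normal form (A,B,C) = (1, 1, k**4 + 14*k**3/5 + 73*k**2/20 + 47*k/20 + 3/5).
f must satisfy (1)·f(k+1) − (1)·f(k) = k**4 + 14*k**3/5 + 73*k**2/20 + 47*k/20 + 3/5.
Bound: deg f ≤ 5.
Coefficient equations give f(k) = k**2*(2*k + 1)*(2*k**2 + k + 1)/20.
Certificate R = B(k−1)f/C = k**2*(2*k + 1)*(2*k**2 + k + 1)/(20*k**4 + 56*k**3 + 73*k**2 + 47*k + 12) gives s_k = k**2*(-4*k**3 - 4*k**2 - 3*k - 1).
Δs = -20*k**4 - 56*k**3 - 73*k**2 - 47*k - 12, as required.
Sum = s_(5) − s_(1); s_(5) = -15400, s_(1) = -12 ⇒ -15388.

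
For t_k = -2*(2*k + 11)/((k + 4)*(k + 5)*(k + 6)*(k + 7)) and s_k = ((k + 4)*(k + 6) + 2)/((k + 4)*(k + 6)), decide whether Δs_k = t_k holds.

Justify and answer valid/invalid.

s_(k+1) = ((k + 5)*(k + 7) + 2)/((k + 5)*(k + 7))
s_(k+1) − s_k = 2*(-2*k - 11)/(k**4 + 22*k**3 + 179*k**2 + 638*k + 840)
(s_(k+1) − s_k) − t_k = 0

valid; difference matches t_k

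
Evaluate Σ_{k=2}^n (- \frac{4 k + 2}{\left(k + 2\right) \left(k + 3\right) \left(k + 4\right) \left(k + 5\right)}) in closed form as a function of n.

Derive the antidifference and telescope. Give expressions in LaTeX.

t_(k+1)/t_k = (k + 2)*(2*k + 3)/((k + 6)*(2*k + 1)).
A = k + 2, B = k + 6, C = k + 1/2.
f must satisfy (k + 2)·f(k+1) − (k + 5)·f(k) = k + 1/2.
deg f ≤ 3 (via 1,1,1).
Match coefficients ⇒ f(k) = k*(k**2 + 9*k + 2)/48.
Certificate R = B(k−1)f/C = k*(k + 5)*(k**2 + 9*k + 2)/(24*(2*k + 1)) gives s_k = -k*(k**2 + 9*k + 2)/(12*(k + 2)*(k + 3)*(k + 4)).
s_(k+1) − s_k = 2*(-2*k - 1)/(k**4 + 14*k**3 + 71*k**2 + 154*k + 120) = t_k.
Σ_(k=2)^n t_k = s_(n+1) − s_(2) = ((-n**3 - 12*n**2 - 23*n - 12)/(12*(n**3 + 12*n**2 + 47*n + 60))) − (-1/30), i.e. (-n**3 - 12*n**2 - 7*n + 20)/(20*(n**3 + 12*n**2 + 47*n + 60)).

S(n) = \frac{- n^{3} - 12 n^{2} - 7 n + 20}{20 \left(n^{3} + 12 n^{2} + 47 n + 60\right)}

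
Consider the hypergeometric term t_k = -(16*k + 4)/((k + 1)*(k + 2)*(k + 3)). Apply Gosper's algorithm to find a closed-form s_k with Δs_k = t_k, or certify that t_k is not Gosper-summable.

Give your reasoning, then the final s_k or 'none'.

s_k = -k*(5*k - 1)/((k + 1)*(k + 2))

r(k) = (k + 1)*(4*k + 5)/((k + 4)*(4*k + 1)) after simplifying.
Gosper form: A/B · C(k+1)/C(k) with A=k + 1, B=k + 4, C=k + 1/4.
Set up (k + 1)·f(k+1) − (k + 3)·f(k) − (k + 1/4) = 0.
deg f ≤ 2 (via 1,1,1).
Match coefficients ⇒ f(k) = k*(5*k - 1)/16.
Get s_k = R·t_k = -k*(5*k - 1)/((k + 1)*(k + 2)) with R(k) = B(k−1)f(k)/C(k) = k*(k + 3)*(5*k - 1)/(4*(4*k + 1)).
Check: Δs_k = 4*(-4*k - 1)/(k**3 + 6*k**2 + 11*k + 6). ✓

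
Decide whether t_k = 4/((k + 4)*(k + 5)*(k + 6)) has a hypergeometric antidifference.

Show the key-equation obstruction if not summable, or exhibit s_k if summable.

Yes. s_k = k*(k + 9)/(10*(k + 4)*(k + 5)).

Step 1: r(k) = (k + 4)/(k + 7).
Take A(k)=k + 4, B(k)=k + 7, C(k)=1.
f must satisfy (k + 4)·f(k+1) − (k + 6)·f(k) = 1.
deg f ≤ 2 (via 1,1,0).
A polynomial solution: f(k) = k*(k + 9)/40.
R(k) = B(k−1)·f(k)/C(k) = k*(k + 6)*(k + 9)/40; s_k = R·t_k = k*(k + 9)/(10*(k + 4)*(k + 5)).
s_(k+1) − s_k = 4/(k**3 + 15*k**2 + 74*k + 120) = t_k.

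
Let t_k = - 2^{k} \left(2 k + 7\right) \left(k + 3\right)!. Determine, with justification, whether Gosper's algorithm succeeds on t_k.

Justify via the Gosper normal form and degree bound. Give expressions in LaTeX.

The ratio is 2*(k + 4)*(2*k + 9)/(2*k + 7).
Take A(k)=2*k + 8, B(k)=1, C(k)=k + 7/2.
Solve (2*k + 8)·f(k+1) − (1)·f(k) = k + 7/2.
deg f ≤ 0 (via 1,0,1).
Match coefficients ⇒ f(k) = 1/2.
Then R = B(k−1)f/C = 1/(2*k + 7), so s_k = R(k)·t_k = -2**k*factorial(k + 3).
Δs = -2**k*(2*k + 7)*factorial(k + 3), as required.

Yes. s_k = - 2^{k} \left(k + 3\right)!.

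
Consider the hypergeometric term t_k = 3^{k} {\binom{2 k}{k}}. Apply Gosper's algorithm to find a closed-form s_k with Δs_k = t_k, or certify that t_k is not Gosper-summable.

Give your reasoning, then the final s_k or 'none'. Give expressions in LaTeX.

not Gosper-summable; s_k does not exist

The ratio is 6*(2*k + 1)/(k + 1).
Factor: A=12*k + 6; B=k + 1; C=1.
Key eq: (12*k + 6)·f(k+1) = (k)·f(k) + (1).
deg f ≤ -1 (via 1,1,0).
deg f ≤ -1 is impossible — no certificate.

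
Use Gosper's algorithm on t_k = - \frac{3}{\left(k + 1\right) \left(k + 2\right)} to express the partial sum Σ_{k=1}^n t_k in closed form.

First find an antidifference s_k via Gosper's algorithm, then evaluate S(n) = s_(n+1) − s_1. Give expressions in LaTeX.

S(n) = - \frac{3 n}{2 n + 4}

The ratio is (k + 1)/(k + 3).
A = k + 1, B = k + 3, C = 1.
Need (k + 1)·f(k+1) − (k + 2)·f(k) = 1.
Degrees (1,1,0) ⇒ d ≤ 1.
A polynomial solution: f(k) = k.
Certificate R = B(k−1)f/C = k*(k + 2) gives s_k = -3*k/(k + 1).
Verify: -3/(k**2 + 3*k + 2) matches t_k.
s_(n+1) = 3*(-n - 1)/(n + 2) and s_(1) = -3/2, so S(n) = -3*n/(2*n + 4).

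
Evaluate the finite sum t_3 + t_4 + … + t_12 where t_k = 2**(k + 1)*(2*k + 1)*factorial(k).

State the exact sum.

Compute t_(k+1)/t_k: get 2*(k + 1)*(2*k + 3)/(2*k + 1).
Factor: A=2*k + 2; B=1; C=k + 1/2.
f must satisfy (2*k + 2)·f(k+1) − (1)·f(k) = k + 1/2.
deg f ≤ 0 (via 1,0,1).
Coefficient equations give f(k) = 1/2.
So s_k = (B(k−1)f/C)·t_k = (1/(2*k + 1))·t_k = 2**(k + 1)*factorial(k).
Verify: 2**(k + 1)*(2*k + 1)*factorial(k) matches t_k.
Σ_(k=3)^(12) t_k = s_(13) − s_(3) = 102023508787200 − (96) = 102023508787104.

Σ = 102023508787104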